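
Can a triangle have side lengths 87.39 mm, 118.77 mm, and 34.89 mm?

The longest side is 118.77, and the other two sum to 122.28.
Since 122.28 > 118.77, the triangle inequality holds.

Yes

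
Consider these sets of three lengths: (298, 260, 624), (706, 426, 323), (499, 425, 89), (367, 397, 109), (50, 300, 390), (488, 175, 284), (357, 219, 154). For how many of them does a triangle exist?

4

(260,298,624): 260+298 ≤ 624 → not valid
(323,426,706): 323+426 > 706 → valid
(89,425,499): 89+425 > 499 → valid
(109,367,397): 109+367 > 397 → valid
(50,300,390): 50+300 ≤ 390 → not valid
(175,284,488): 175+284 ≤ 488 → not valid
(154,219,357): 154+219 > 357 → valid
4 of the 7 triples form a triangle.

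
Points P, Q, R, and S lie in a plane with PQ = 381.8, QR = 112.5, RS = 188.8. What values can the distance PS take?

80.5 ≤ PS ≤ 683.1

The maximum is all hops collinear in one direction: 381.8 + 112.5 + 188.8 = 683.1.
The longest hop is 381.8; the others sum to 301.3. Folding the others back against it leaves at least 381.8 − 301.3 = 80.5.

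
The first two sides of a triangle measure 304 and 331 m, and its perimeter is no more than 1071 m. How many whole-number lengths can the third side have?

409

Triangle inequality: 27 < x < 635. Perimeter ≤ 1071 gives x ≤ 1071 − 304 − 331 = 436.
So 27 < x ≤ 436; integers 28 through 436: 409 values.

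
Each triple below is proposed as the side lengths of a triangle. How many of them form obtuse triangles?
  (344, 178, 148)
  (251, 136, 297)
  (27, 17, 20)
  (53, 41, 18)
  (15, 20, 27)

(344,178,148): 148+178 ≤ 344, not a triangle
(251,136,297): 136²+251² = 81497 < 88209 = 297² → obtuse
(27,17,20): 17²+20² = 689 < 729 = 27² → obtuse
(53,41,18): 18²+41² = 2005 < 2809 = 53² → obtuse
(15,20,27): 15²+20² = 625 < 729 = 27² → obtuse
4 of the 5 are obtuse.

4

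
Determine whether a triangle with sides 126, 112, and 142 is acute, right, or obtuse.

acute

Compare the square of the longest side to the sum of squares of the other two: 112² + 126² = 28420 > 20164 = 142².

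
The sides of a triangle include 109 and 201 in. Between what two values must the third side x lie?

By the triangle inequality, x must be less than 109 + 201 = 310 and greater than |109 − 201| = 92.

92 < x < 310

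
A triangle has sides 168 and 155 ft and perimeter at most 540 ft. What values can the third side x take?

Triangle inequality alone gives 13 < x < 323.
The perimeter condition gives x ≤ 540 − 168 − 155 = 217.
Intersecting the two: 13 < x ≤ 217.

13 < x ≤ 217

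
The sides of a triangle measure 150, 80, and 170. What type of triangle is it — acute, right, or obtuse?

right

Compare the square of the longest side to the sum of squares of the other two: 80² + 150² = 28900 = 170².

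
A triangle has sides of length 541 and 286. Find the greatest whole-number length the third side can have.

The third side must be strictly less than 541 + 286 = 827.
The largest integer below 827 is 826.

826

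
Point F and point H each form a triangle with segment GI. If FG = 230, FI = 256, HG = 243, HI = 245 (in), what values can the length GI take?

26 < GI < 486

From triangle FGI: |230 − 256| < GI < 230 + 256, i.e. 26 < GI < 486.
From triangle HGI: 2 < GI < 488.
Both must hold, so GI lies in the intersection.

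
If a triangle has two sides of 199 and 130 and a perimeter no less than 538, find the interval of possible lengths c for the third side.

Triangle inequality alone gives 69 < c < 329.
The perimeter condition gives c ≥ 538 − 199 − 130 = 209.
Intersecting the two: 209 ≤ c < 329.

209 ≤ c < 329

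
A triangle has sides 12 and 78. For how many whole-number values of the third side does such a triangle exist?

23

The third side lies in the open interval (66, 90).
Integers from 67 to 89 inclusive: 89 − 67 + 1 = 23.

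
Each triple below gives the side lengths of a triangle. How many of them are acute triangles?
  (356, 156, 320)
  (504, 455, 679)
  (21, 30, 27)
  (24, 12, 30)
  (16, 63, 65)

1

(356,156,320): 156²+320² = 126736 = 356² → right
(504,455,679): 455²+504² = 461041 = 679² → right
(21,30,27): 21²+27² = 1170 > 900 = 30² → acute
(24,12,30): 12²+24² = 720 < 900 = 30² → obtuse
(16,63,65): 16²+63² = 4225 = 65² → right
1 of the 5 is acute.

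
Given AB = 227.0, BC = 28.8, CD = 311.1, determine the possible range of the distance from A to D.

The maximum is all hops collinear in one direction: 227.0 + 28.8 + 311.1 = 566.9.
The longest hop is 311.1; the others sum to 255.8. Folding the others back against it leaves at least 311.1 − 255.8 = 55.3.

55.3 ≤ AD ≤ 566.9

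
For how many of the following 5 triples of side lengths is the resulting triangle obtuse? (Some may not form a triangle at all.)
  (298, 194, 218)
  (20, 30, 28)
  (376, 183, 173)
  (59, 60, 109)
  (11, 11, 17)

(298,194,218): 194²+218² = 85160 < 88804 = 298² → obtuse
(20,30,28): 20²+28² = 1184 > 900 = 30² → acute
(376,183,173): 173+183 ≤ 376, not a triangle
(59,60,109): 59²+60² = 7081 < 11881 = 109² → obtuse
(11,11,17): 11²+11² = 242 < 289 = 17² → obtuse
3 of the 5 are obtuse.

3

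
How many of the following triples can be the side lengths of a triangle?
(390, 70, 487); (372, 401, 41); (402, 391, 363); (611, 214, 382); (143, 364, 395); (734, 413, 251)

3

(70,390,487): 70+390 ≤ 487 → not valid
(41,372,401): 41+372 > 401 → valid
(363,391,402): 363+391 > 402 → valid
(214,382,611): 214+382 ≤ 611 → not valid
(143,364,395): 143+364 > 395 → valid
(251,413,734): 251+413 ≤ 734 → not valid
3 of the 6 triples form a triangle.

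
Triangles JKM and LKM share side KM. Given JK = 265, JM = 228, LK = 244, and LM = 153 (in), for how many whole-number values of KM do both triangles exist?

305

From triangle JKM: 37 < KM < 493.
From triangle LKM: 91 < KM < 397.
Intersection: 91 < KM < 397, so integers 92 through 396: 305 values.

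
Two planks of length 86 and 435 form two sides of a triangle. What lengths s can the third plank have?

By the triangle inequality, s must be less than 86 + 435 = 521 and greater than |86 − 435| = 349.

349 < s < 521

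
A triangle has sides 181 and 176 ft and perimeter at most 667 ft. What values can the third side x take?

Triangle inequality alone gives 5 < x < 357.
The perimeter condition gives x ≤ 667 − 181 − 176 = 310.
Intersecting the two: 5 < x ≤ 310.

5 < x ≤ 310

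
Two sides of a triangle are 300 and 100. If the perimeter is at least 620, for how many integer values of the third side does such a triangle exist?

Triangle inequality: 200 < x < 400. Perimeter ≥ 620 gives x ≥ 620 − 300 − 100 = 220.
So 220 ≤ x < 400; integers 220 through 399: 180 values.

180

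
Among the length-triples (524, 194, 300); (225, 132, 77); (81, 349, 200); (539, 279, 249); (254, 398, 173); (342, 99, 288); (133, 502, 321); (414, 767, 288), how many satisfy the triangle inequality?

(194,300,524): 194+300 ≤ 524 → not valid
(77,132,225): 77+132 ≤ 225 → not valid
(81,200,349): 81+200 ≤ 349 → not valid
(249,279,539): 249+279 ≤ 539 → not valid
(173,254,398): 173+254 > 398 → valid
(99,288,342): 99+288 > 342 → valid
(133,321,502): 133+321 ≤ 502 → not valid
(288,414,767): 288+414 ≤ 767 → not valid
2 of the 8 triples form a triangle.

2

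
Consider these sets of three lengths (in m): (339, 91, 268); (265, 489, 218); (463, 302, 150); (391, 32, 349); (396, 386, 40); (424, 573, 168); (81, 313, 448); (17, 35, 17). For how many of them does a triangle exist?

3

(91,268,339): 91+268 > 339 → valid
(218,265,489): 218+265 ≤ 489 → not valid
(150,302,463): 150+302 ≤ 463 → not valid
(32,349,391): 32+349 ≤ 391 → not valid
(40,386,396): 40+386 > 396 → valid
(168,424,573): 168+424 > 573 → valid
(81,313,448): 81+313 ≤ 448 → not valid
(17,17,35): 17+17 ≤ 35 → not valid
3 of the 8 triples form a triangle.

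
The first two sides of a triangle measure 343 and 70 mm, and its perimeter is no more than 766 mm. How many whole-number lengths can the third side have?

80

Triangle inequality: 273 < x < 413. Perimeter ≤ 766 gives x ≤ 766 − 343 − 70 = 353.
So 273 < x ≤ 353; integers 274 through 353: 80 values.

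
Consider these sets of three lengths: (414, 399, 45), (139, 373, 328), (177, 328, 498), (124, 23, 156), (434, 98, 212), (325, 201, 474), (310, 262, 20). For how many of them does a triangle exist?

(45,399,414): 45+399 > 414 → valid
(139,328,373): 139+328 > 373 → valid
(177,328,498): 177+328 > 498 → valid
(23,124,156): 23+124 ≤ 156 → not valid
(98,212,434): 98+212 ≤ 434 → not valid
(201,325,474): 201+325 > 474 → valid
(20,262,310): 20+262 ≤ 310 → not valid
4 of the 7 triples form a triangle.

4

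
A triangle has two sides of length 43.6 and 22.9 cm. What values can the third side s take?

20.7 < s < 66.5

By the triangle inequality, s must be less than 43.6 + 22.9 = 66.5 and greater than |43.6 − 22.9| = 20.7.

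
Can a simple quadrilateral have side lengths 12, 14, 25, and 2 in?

Yes

A quadrilateral exists iff every side is shorter than the sum of the others — equivalently, the longest side is less than the sum of the rest.
Longest side 25 < 28 (sum of the remaining 3), so yes.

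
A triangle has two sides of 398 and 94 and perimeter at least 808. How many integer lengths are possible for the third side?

176

Triangle inequality: 304 < x < 492. Perimeter ≥ 808 gives x ≥ 808 − 398 − 94 = 316.
So 316 ≤ x < 492; integers 316 through 491: 176 values.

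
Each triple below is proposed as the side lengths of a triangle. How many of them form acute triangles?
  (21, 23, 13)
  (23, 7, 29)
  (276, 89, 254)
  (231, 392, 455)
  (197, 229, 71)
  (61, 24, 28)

1

(21,23,13): 13²+21² = 610 > 529 = 23² → acute
(23,7,29): 7²+23² = 578 < 841 = 29² → obtuse
(276,89,254): 89²+254² = 72437 < 76176 = 276² → obtuse
(231,392,455): 231²+392² = 207025 = 455² → right
(197,229,71): 71²+197² = 43850 < 52441 = 229² → obtuse
(61,24,28): 24+28 ≤ 61, not a triangle
1 of the 6 is acute.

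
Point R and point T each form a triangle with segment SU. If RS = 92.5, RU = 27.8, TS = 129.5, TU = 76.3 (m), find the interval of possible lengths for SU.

64.7 < SU < 120.3

From triangle RSU: |92.5 − 27.8| < SU < 92.5 + 27.8, i.e. 64.7 < SU < 120.3.
From triangle TSU: 53.2 < SU < 205.8.
Both must hold, so SU lies in the intersection.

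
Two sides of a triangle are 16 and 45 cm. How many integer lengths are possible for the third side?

31

The third side lies in the open interval (29, 61).
Integers from 30 to 60 inclusive: 60 − 30 + 1 = 31.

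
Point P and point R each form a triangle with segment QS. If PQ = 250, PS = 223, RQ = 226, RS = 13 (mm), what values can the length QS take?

213 < QS < 239

From triangle PQS: |250 − 223| < QS < 250 + 223, i.e. 27 < QS < 473.
From triangle RQS: 213 < QS < 239.
Both must hold, so QS lies in the intersection.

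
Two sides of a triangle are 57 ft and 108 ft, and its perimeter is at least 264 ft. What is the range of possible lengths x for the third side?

Triangle inequality alone gives 51 < x < 165.
The perimeter condition gives x ≥ 264 − 57 − 108 = 99.
Intersecting the two: 99 ≤ x < 165.

99 ≤ x < 165 ft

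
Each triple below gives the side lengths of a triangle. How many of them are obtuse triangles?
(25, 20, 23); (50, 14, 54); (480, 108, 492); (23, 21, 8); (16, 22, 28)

(25,20,23): 20²+23² = 929 > 625 = 25² → acute
(50,14,54): 14²+50² = 2696 < 2916 = 54² → obtuse
(480,108,492): 108²+480² = 242064 = 492² → right
(23,21,8): 8²+21² = 505 < 529 = 23² → obtuse
(16,22,28): 16²+22² = 740 < 784 = 28² → obtuse
3 of the 5 are obtuse.

3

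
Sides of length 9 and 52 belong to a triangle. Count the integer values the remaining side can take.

17

The third side lies in the open interval (43, 61).
Integers from 44 to 60 inclusive: 60 − 44 + 1 = 17.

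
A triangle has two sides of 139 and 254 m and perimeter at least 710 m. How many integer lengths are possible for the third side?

76

Triangle inequality: 115 < x < 393. Perimeter ≥ 710 gives x ≥ 710 − 139 − 254 = 317.
So 317 ≤ x < 393; integers 317 through 392: 76 values.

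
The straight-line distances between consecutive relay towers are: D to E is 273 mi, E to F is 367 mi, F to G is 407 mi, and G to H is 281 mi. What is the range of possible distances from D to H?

The maximum is all hops collinear in one direction: 273 + 367 + 407 + 281 = 1328.
The longest hop is 407; the others sum to 921. Since 407 ≤ 921, the path can fold back on itself completely, so the minimum distance is 0.

0 ≤ DH ≤ 1328 mi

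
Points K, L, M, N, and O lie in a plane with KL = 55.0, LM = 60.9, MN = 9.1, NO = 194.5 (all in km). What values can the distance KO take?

69.5 ≤ KO ≤ 319.5 km

The maximum is all hops collinear in one direction: 55.0 + 60.9 + 9.1 + 194.5 = 319.5.
The longest hop is 194.5; the others sum to 125.0. Folding the others back against it leaves at least 194.5 − 125.0 = 69.5.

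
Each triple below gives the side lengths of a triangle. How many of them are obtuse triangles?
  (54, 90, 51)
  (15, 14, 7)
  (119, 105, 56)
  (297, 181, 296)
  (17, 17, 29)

(54,90,51): 51²+54² = 5517 < 8100 = 90² → obtuse
(15,14,7): 7²+14² = 245 > 225 = 15² → acute
(119,105,56): 56²+105² = 14161 = 119² → right
(297,181,296): 181²+296² = 120377 > 88209 = 297² → acute
(17,17,29): 17²+17² = 578 < 841 = 29² → obtuse
2 of the 5 are obtuse.

2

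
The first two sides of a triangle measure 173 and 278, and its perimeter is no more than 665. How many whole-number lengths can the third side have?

109

Triangle inequality: 105 < x < 451. Perimeter ≤ 665 gives x ≤ 665 − 173 − 278 = 214.
So 105 < x ≤ 214; integers 106 through 214: 109 values.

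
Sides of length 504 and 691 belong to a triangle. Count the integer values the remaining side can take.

The third side lies in the open interval (187, 1195).
Integers from 188 to 1194 inclusive: 1194 − 188 + 1 = 1007.

1007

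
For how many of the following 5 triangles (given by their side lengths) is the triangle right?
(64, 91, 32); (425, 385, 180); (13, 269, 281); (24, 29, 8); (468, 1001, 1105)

2

(64,91,32): 32²+64² = 5120 < 8281 = 91² → obtuse
(425,385,180): 180²+385² = 180625 = 425² → right
(13,269,281): 13²+269² = 72530 < 78961 = 281² → obtuse
(24,29,8): 8²+24² = 640 < 841 = 29² → obtuse
(468,1001,1105): 468²+1001² = 1221025 = 1105² → right
2 of the 5 are right.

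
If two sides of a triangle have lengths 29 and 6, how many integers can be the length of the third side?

The third side lies in the open interval (23, 35).
Integers from 24 to 34 inclusive: 34 − 24 + 1 = 11.

11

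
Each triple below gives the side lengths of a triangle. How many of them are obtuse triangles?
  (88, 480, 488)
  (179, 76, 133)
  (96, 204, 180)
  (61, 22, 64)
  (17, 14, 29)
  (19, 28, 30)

(88,480,488): 88²+480² = 238144 = 488² → right
(179,76,133): 76²+133² = 23465 < 32041 = 179² → obtuse
(96,204,180): 96²+180² = 41616 = 204² → right
(61,22,64): 22²+61² = 4205 > 4096 = 64² → acute
(17,14,29): 14²+17² = 485 < 841 = 29² → obtuse
(19,28,30): 19²+28² = 1145 > 900 = 30² → acute
2 of the 6 are obtuse.

2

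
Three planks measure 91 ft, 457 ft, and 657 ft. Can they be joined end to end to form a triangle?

No

The longest side is 657, but the other two sum to only 548.
548 < 657, so the triangle inequality fails.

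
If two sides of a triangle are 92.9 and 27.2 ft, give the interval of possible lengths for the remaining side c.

By the triangle inequality, c must be less than 92.9 + 27.2 = 120.1 and greater than |92.9 − 27.2| = 65.7.

65.7 < c < 120.1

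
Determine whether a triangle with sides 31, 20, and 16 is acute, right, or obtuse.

obtuse

Compare the square of the longest side to the sum of squares of the other two: 16² + 20² = 656 < 961 = 31².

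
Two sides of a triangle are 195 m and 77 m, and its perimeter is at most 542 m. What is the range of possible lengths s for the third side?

Triangle inequality alone gives 118 < s < 272.
The perimeter condition gives s ≤ 542 − 195 − 77 = 270.
Intersecting the two: 118 < s ≤ 270.

118 < s ≤ 270 m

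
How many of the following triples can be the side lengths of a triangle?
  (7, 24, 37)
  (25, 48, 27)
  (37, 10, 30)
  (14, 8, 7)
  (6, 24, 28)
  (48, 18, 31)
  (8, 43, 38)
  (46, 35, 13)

7

(7,24,37): 7+24 ≤ 37 → not valid
(25,27,48): 25+27 > 48 → valid
(10,30,37): 10+30 > 37 → valid
(7,8,14): 7+8 > 14 → valid
(6,24,28): 6+24 > 28 → valid
(18,31,48): 18+31 > 48 → valid
(8,38,43): 8+38 > 43 → valid
(13,35,46): 13+35 > 46 → valid
7 of the 8 triples form a triangle.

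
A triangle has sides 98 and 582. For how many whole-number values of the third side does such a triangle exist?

195

The third side lies in the open interval (484, 680).
Integers from 485 to 679 inclusive: 679 − 485 + 1 = 195.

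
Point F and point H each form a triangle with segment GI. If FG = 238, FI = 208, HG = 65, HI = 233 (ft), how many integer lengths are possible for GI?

129

From triangle FGI: 30 < GI < 446.
From triangle HGI: 168 < GI < 298.
Intersection: 168 < GI < 298, so integers 169 through 297: 129 values.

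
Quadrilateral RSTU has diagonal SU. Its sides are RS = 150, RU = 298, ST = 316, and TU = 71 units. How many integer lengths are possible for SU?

From triangle RSU: 148 < SU < 448.
From triangle TSU: 245 < SU < 387.
Intersection: 245 < SU < 387, so integers 246 through 386: 141 values.

141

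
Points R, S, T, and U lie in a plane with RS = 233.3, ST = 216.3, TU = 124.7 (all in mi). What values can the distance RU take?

The maximum is all hops collinear in one direction: 233.3 + 216.3 + 124.7 = 574.3.
The longest hop is 233.3; the others sum to 341.0. Since 233.3 ≤ 341.0, the path can fold back on itself completely, so the minimum distance is 0.

0 ≤ RU ≤ 574.3 mi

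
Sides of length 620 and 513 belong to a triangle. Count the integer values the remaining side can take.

The third side lies in the open interval (107, 1133).
Integers from 108 to 1132 inclusive: 1132 − 108 + 1 = 1025.

1025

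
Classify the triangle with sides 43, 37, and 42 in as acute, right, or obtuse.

Compare the square of the longest side to the sum of squares of the other two: 37² + 42² = 3133 > 1849 = 43².

acute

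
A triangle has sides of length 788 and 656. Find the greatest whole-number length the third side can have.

1443

The third side must be strictly less than 788 + 656 = 1444.
The largest integer below 1444 is 1443.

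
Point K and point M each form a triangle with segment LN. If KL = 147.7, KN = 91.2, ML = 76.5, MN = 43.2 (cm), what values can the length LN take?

56.5 < LN < 119.7

From triangle KLN: |147.7 − 91.2| < LN < 147.7 + 91.2, i.e. 56.5 < LN < 238.9.
From triangle MLN: 33.3 < LN < 119.7.
Both must hold, so LN lies in the intersection.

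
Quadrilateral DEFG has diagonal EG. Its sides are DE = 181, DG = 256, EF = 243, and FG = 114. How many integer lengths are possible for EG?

From triangle DEG: 75 < EG < 437.
From triangle FEG: 129 < EG < 357.
Intersection: 129 < EG < 357, so integers 130 through 356: 227 values.

227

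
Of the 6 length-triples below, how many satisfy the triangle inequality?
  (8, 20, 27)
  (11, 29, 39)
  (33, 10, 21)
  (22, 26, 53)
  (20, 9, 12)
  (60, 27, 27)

3

(8,20,27): 8+20 > 27 → valid
(11,29,39): 11+29 > 39 → valid
(10,21,33): 10+21 ≤ 33 → not valid
(22,26,53): 22+26 ≤ 53 → not valid
(9,12,20): 9+12 > 20 → valid
(27,27,60): 27+27 ≤ 60 → not valid
3 of the 6 triples form a triangle.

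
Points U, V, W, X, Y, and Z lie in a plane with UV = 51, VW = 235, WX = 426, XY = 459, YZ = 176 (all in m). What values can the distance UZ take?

The maximum is all hops collinear in one direction: 51 + 235 + 426 + 459 + 176 = 1347.
The longest hop is 459; the others sum to 888. Since 459 ≤ 888, the path can fold back on itself completely, so the minimum distance is 0.

0 ≤ UZ ≤ 1347 m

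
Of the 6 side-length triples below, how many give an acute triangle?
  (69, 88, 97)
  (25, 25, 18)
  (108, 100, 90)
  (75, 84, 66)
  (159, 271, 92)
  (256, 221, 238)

(69,88,97): 69²+88² = 12505 > 9409 = 97² → acute
(25,25,18): 18²+25² = 949 > 625 = 25² → acute
(108,100,90): 90²+100² = 18100 > 11664 = 108² → acute
(75,84,66): 66²+75² = 9981 > 7056 = 84² → acute
(159,271,92): 92+159 ≤ 271, not a triangle
(256,221,238): 221²+238² = 105485 > 65536 = 256² → acute
5 of the 6 are acute.

5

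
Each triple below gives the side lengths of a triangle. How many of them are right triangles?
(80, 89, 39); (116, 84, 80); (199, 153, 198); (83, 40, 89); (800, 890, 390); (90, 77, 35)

3

(80,89,39): 39²+80² = 7921 = 89² → right
(116,84,80): 80²+84² = 13456 = 116² → right
(199,153,198): 153²+198² = 62613 > 39601 = 199² → acute
(83,40,89): 40²+83² = 8489 > 7921 = 89² → acute
(800,890,390): 390²+800² = 792100 = 890² → right
(90,77,35): 35²+77² = 7154 < 8100 = 90² → obtuse
3 of the 6 are right.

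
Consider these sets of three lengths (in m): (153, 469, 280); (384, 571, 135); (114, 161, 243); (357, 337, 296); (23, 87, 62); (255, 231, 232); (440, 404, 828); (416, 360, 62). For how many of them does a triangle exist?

5

(153,280,469): 153+280 ≤ 469 → not valid
(135,384,571): 135+384 ≤ 571 → not valid
(114,161,243): 114+161 > 243 → valid
(296,337,357): 296+337 > 357 → valid
(23,62,87): 23+62 ≤ 87 → not valid
(231,232,255): 231+232 > 255 → valid
(404,440,828): 404+440 > 828 → valid
(62,360,416): 62+360 > 416 → valid
5 of the 8 triples form a triangle.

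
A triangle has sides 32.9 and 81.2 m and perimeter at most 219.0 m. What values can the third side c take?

Triangle inequality alone gives 48.3 < c < 114.1.
The perimeter condition gives c ≤ 219.0 − 32.9 − 81.2 = 104.9.
Intersecting the two: 48.3 < c ≤ 104.9.

48.3 < c ≤ 104.9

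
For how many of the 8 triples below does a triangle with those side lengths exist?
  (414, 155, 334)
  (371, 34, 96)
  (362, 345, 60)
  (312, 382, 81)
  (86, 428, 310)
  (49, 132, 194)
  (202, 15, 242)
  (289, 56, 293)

4

(155,334,414): 155+334 > 414 → valid
(34,96,371): 34+96 ≤ 371 → not valid
(60,345,362): 60+345 > 362 → valid
(81,312,382): 81+312 > 382 → valid
(86,310,428): 86+310 ≤ 428 → not valid
(49,132,194): 49+132 ≤ 194 → not valid
(15,202,242): 15+202 ≤ 242 → not valid
(56,289,293): 56+289 > 293 → valid
4 of the 8 triples form a triangle.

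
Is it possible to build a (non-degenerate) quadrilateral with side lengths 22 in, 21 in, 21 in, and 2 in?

A quadrilateral exists iff every side is shorter than the sum of the others — equivalently, the longest side is less than the sum of the rest.
Longest side 22 < 44 (sum of the remaining 3), so yes.

Yes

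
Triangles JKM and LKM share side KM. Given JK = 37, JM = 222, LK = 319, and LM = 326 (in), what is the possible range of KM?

From triangle JKM: |37 − 222| < KM < 37 + 222, i.e. 185 < KM < 259.
From triangle LKM: 7 < KM < 645.
Both must hold, so KM lies in the intersection.

185 < KM < 259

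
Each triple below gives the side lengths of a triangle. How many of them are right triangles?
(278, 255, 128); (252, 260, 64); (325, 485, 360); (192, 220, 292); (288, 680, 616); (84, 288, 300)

(278,255,128): 128²+255² = 81409 > 77284 = 278² → acute
(252,260,64): 64²+252² = 67600 = 260² → right
(325,485,360): 325²+360² = 235225 = 485² → right
(192,220,292): 192²+220² = 85264 = 292² → right
(288,680,616): 288²+616² = 462400 = 680² → right
(84,288,300): 84²+288² = 90000 = 300² → right
5 of the 6 are right.

5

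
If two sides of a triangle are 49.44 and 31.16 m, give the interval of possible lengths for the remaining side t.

18.28 < t < 80.60 (m)

By the triangle inequality, t must be less than 49.44 + 31.16 = 80.60 and greater than |49.44 − 31.16| = 18.28.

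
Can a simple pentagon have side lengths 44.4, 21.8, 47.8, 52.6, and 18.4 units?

Yes

A pentagon exists iff every side is shorter than the sum of the others — equivalently, the longest side is less than the sum of the rest.
Longest side 52.6 < 132.4 (sum of the remaining 4), so yes.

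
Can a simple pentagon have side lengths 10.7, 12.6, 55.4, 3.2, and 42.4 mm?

A pentagon exists iff every side is shorter than the sum of the others — equivalently, the longest side is less than the sum of the rest.
Longest side 55.4 < 68.9 (sum of the remaining 4), so yes.

Yes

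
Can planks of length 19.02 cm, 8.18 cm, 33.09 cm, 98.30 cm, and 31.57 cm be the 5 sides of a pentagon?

No

For a pentagon, each side must be shorter than the sum of the others.
Here the longest side is 98.30, but the remaining 4 sides sum to only 91.86.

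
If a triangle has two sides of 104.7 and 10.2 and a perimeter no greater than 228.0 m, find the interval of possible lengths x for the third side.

Triangle inequality alone gives 94.5 < x < 114.9.
The perimeter condition gives x ≤ 228.0 − 104.7 − 10.2 = 113.1.
Intersecting the two: 94.5 < x ≤ 113.1.

94.5 < x ≤ 113.1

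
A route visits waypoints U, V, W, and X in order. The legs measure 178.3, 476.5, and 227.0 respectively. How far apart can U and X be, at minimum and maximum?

71.2 ≤ UX ≤ 881.8

The maximum is all hops collinear in one direction: 178.3 + 476.5 + 227.0 = 881.8.
The longest hop is 476.5; the others sum to 405.3. Folding the others back against it leaves at least 476.5 − 405.3 = 71.2.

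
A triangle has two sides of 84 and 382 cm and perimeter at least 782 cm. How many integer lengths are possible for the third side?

150

Triangle inequality: 298 < x < 466. Perimeter ≥ 782 gives x ≥ 782 − 84 − 382 = 316.
So 316 ≤ x < 466; integers 316 through 465: 150 values.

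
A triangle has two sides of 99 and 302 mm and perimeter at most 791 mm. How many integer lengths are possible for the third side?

Triangle inequality: 203 < x < 401. Perimeter ≤ 791 gives x ≤ 791 − 99 − 302 = 390.
So 203 < x ≤ 390; integers 204 through 390: 187 values.

187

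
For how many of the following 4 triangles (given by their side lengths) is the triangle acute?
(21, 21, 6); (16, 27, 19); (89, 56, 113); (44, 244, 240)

1

(21,21,6): 6²+21² = 477 > 441 = 21² → acute
(16,27,19): 16²+19² = 617 < 729 = 27² → obtuse
(89,56,113): 56²+89² = 11057 < 12769 = 113² → obtuse
(44,244,240): 44²+240² = 59536 = 244² → right
1 of the 4 is acute.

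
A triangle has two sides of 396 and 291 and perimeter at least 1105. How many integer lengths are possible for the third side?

Triangle inequality: 105 < x < 687. Perimeter ≥ 1105 gives x ≥ 1105 − 396 − 291 = 418.
So 418 ≤ x < 687; integers 418 through 686: 269 values.

269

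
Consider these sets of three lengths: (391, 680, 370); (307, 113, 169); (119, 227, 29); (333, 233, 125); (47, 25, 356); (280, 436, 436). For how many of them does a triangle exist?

(370,391,680): 370+391 > 680 → valid
(113,169,307): 113+169 ≤ 307 → not valid
(29,119,227): 29+119 ≤ 227 → not valid
(125,233,333): 125+233 > 333 → valid
(25,47,356): 25+47 ≤ 356 → not valid
(280,436,436): 280+436 > 436 → valid
3 of the 6 triples form a triangle.

3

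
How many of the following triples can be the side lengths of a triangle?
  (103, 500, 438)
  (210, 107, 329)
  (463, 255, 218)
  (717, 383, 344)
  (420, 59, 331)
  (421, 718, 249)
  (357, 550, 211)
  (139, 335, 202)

(103,438,500): 103+438 > 500 → valid
(107,210,329): 107+210 ≤ 329 → not valid
(218,255,463): 218+255 > 463 → valid
(344,383,717): 344+383 > 717 → valid
(59,331,420): 59+331 ≤ 420 → not valid
(249,421,718): 249+421 ≤ 718 → not valid
(211,357,550): 211+357 > 550 → valid
(139,202,335): 139+202 > 335 → valid
5 of the 8 triples form a triangle.

5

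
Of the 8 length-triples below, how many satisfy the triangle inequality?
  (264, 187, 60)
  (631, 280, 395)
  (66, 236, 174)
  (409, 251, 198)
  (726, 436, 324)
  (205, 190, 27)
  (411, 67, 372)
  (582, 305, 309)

7

(60,187,264): 60+187 ≤ 264 → not valid
(280,395,631): 280+395 > 631 → valid
(66,174,236): 66+174 > 236 → valid
(198,251,409): 198+251 > 409 → valid
(324,436,726): 324+436 > 726 → valid
(27,190,205): 27+190 > 205 → valid
(67,372,411): 67+372 > 411 → valid
(305,309,582): 305+309 > 582 → valid
7 of the 8 triples form a triangle.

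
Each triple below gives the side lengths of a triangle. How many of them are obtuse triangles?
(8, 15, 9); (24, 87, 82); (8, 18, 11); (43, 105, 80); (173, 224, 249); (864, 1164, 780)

(8,15,9): 8²+9² = 145 < 225 = 15² → obtuse
(24,87,82): 24²+82² = 7300 < 7569 = 87² → obtuse
(8,18,11): 8²+11² = 185 < 324 = 18² → obtuse
(43,105,80): 43²+80² = 8249 < 11025 = 105² → obtuse
(173,224,249): 173²+224² = 80105 > 62001 = 249² → acute
(864,1164,780): 780²+864² = 1354896 = 1164² → right
4 of the 6 are obtuse.

4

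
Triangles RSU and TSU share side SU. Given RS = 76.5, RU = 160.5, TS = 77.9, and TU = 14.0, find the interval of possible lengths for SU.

84.0 < SU < 91.9

From triangle RSU: |76.5 − 160.5| < SU < 76.5 + 160.5, i.e. 84.0 < SU < 237.0.
From triangle TSU: 63.9 < SU < 91.9.
Both must hold, so SU lies in the intersection.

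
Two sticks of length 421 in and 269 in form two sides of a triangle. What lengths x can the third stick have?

By the triangle inequality, x must be less than 421 + 269 = 690 and greater than |421 − 269| = 152.

152 < x < 690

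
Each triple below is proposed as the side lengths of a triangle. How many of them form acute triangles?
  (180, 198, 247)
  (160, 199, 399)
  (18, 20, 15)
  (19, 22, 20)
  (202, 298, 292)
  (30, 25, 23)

5

(180,198,247): 180²+198² = 71604 > 61009 = 247² → acute
(160,199,399): 160+199 ≤ 399, not a triangle
(18,20,15): 15²+18² = 549 > 400 = 20² → acute
(19,22,20): 19²+20² = 761 > 484 = 22² → acute
(202,298,292): 202²+292² = 126068 > 88804 = 298² → acute
(30,25,23): 23²+25² = 1154 > 900 = 30² → acute
5 of the 6 are acute.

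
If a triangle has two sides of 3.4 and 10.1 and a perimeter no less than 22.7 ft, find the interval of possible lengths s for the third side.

9.2 ≤ s < 13.5 ft

Triangle inequality alone gives 6.7 < s < 13.5.
The perimeter condition gives s ≥ 22.7 − 3.4 − 10.1 = 9.2.
Intersecting the two: 9.2 ≤ s < 13.5.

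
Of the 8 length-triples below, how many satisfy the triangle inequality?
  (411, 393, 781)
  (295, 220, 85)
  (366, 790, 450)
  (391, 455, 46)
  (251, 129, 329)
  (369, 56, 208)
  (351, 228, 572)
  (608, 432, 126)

5

(393,411,781): 393+411 > 781 → valid
(85,220,295): 85+220 > 295 → valid
(366,450,790): 366+450 > 790 → valid
(46,391,455): 46+391 ≤ 455 → not valid
(129,251,329): 129+251 > 329 → valid
(56,208,369): 56+208 ≤ 369 → not valid
(228,351,572): 228+351 > 572 → valid
(126,432,608): 126+432 ≤ 608 → not valid
5 of the 8 triples form a triangle.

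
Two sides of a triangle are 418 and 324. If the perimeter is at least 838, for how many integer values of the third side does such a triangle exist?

Triangle inequality: 94 < x < 742. Perimeter ≥ 838 gives x ≥ 838 − 418 − 324 = 96.
So 96 ≤ x < 742; integers 96 through 741: 646 values.

646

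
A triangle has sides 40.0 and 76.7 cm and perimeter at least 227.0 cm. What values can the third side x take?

110.3 ≤ x < 116.7

Triangle inequality alone gives 36.7 < x < 116.7.
The perimeter condition gives x ≥ 227.0 − 40.0 − 76.7 = 110.3.
Intersecting the two: 110.3 ≤ x < 116.7.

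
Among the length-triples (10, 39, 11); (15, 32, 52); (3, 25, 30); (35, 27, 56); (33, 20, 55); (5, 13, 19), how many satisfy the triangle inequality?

1

(10,11,39): 10+11 ≤ 39 → not valid
(15,32,52): 15+32 ≤ 52 → not valid
(3,25,30): 3+25 ≤ 30 → not valid
(27,35,56): 27+35 > 56 → valid
(20,33,55): 20+33 ≤ 55 → not valid
(5,13,19): 5+13 ≤ 19 → not valid
1 of the 6 triples forms a triangle.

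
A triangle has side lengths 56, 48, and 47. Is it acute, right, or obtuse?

Compare the square of the longest side to the sum of squares of the other two: 47² + 48² = 4513 > 3136 = 56².

acute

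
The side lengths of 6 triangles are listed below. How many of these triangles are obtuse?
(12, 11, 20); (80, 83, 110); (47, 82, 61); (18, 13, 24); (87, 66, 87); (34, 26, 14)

4

(12,11,20): 11²+12² = 265 < 400 = 20² → obtuse
(80,83,110): 80²+83² = 13289 > 12100 = 110² → acute
(47,82,61): 47²+61² = 5930 < 6724 = 82² → obtuse
(18,13,24): 13²+18² = 493 < 576 = 24² → obtuse
(87,66,87): 66²+87² = 11925 > 7569 = 87² → acute
(34,26,14): 14²+26² = 872 < 1156 = 34² → obtuse
4 of the 6 are obtuse.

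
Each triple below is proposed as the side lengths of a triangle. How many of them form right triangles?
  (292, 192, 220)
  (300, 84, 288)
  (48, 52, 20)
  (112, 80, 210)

(292,192,220): 192²+220² = 85264 = 292² → right
(300,84,288): 84²+288² = 90000 = 300² → right
(48,52,20): 20²+48² = 2704 = 52² → right
(112,80,210): 80+112 ≤ 210, not a triangle
3 of the 4 are right.

3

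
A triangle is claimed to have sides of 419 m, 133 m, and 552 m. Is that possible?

No

The two shorter sides sum to 552, exactly equal to the longest side 552.
That gives only a degenerate (flat) triangle — the inequality must be strict.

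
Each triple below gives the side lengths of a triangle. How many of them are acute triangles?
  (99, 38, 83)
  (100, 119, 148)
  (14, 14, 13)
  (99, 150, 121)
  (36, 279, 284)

(99,38,83): 38²+83² = 8333 < 9801 = 99² → obtuse
(100,119,148): 100²+119² = 24161 > 21904 = 148² → acute
(14,14,13): 13²+14² = 365 > 196 = 14² → acute
(99,150,121): 99²+121² = 24442 > 22500 = 150² → acute
(36,279,284): 36²+279² = 79137 < 80656 = 284² → obtuse
3 of the 5 are acute.

3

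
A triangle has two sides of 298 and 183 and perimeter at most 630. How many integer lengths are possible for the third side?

34

Triangle inequality: 115 < x < 481. Perimeter ≤ 630 gives x ≤ 630 − 298 − 183 = 149.
So 115 < x ≤ 149; integers 116 through 149: 34 values.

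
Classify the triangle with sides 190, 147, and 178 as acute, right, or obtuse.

acute

Compare the square of the longest side to the sum of squares of the other two: 147² + 178² = 53293 > 36100 = 190².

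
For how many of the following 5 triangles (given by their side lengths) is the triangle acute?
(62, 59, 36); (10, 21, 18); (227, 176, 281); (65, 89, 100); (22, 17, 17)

4

(62,59,36): 36²+59² = 4777 > 3844 = 62² → acute
(10,21,18): 10²+18² = 424 < 441 = 21² → obtuse
(227,176,281): 176²+227² = 82505 > 78961 = 281² → acute
(65,89,100): 65²+89² = 12146 > 10000 = 100² → acute
(22,17,17): 17²+17² = 578 > 484 = 22² → acute
4 of the 5 are acute.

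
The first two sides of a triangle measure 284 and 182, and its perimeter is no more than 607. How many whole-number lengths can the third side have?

Triangle inequality: 102 < x < 466. Perimeter ≤ 607 gives x ≤ 607 − 284 − 182 = 141.
So 102 < x ≤ 141; integers 103 through 141: 39 values.

39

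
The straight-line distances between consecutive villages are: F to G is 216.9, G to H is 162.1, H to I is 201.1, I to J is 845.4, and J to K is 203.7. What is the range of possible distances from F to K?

The maximum is all hops collinear in one direction: 216.9 + 162.1 + 201.1 + 845.4 + 203.7 = 1629.2.
The longest hop is 845.4; the others sum to 783.8. Folding the others back against it leaves at least 845.4 − 783.8 = 61.6.

61.6 ≤ FK ≤ 1629.2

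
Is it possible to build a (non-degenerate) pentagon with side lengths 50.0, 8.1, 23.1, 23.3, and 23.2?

A pentagon exists iff every side is shorter than the sum of the others — equivalently, the longest side is less than the sum of the rest.
Longest side 50.0 < 77.7 (sum of the remaining 4), so yes.

Yes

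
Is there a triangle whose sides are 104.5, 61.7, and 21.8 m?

No

The longest side is 104.5, but the other two sum to only 83.5.
83.5 < 104.5, so the triangle inequality fails.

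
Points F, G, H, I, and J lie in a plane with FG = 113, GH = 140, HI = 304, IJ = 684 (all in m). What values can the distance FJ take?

The maximum is all hops collinear in one direction: 113 + 140 + 304 + 684 = 1241.
The longest hop is 684; the others sum to 557. Folding the others back against it leaves at least 684 − 557 = 127.

127 ≤ FJ ≤ 1241 m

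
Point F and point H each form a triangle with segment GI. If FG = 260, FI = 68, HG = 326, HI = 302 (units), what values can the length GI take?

192 < GI < 328

From triangle FGI: |260 − 68| < GI < 260 + 68, i.e. 192 < GI < 328.
From triangle HGI: 24 < GI < 628.
Both must hold, so GI lies in the intersection.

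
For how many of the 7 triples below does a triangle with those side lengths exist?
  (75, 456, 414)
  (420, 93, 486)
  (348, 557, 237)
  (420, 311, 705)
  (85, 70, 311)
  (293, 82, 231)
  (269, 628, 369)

(75,414,456): 75+414 > 456 → valid
(93,420,486): 93+420 > 486 → valid
(237,348,557): 237+348 > 557 → valid
(311,420,705): 311+420 > 705 → valid
(70,85,311): 70+85 ≤ 311 → not valid
(82,231,293): 82+231 > 293 → valid
(269,369,628): 269+369 > 628 → valid
6 of the 7 triples form a triangle.

6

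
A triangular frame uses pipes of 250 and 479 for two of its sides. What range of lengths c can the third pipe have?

By the triangle inequality, c must be less than 250 + 479 = 729 and greater than |250 − 479| = 229.

229 < c < 729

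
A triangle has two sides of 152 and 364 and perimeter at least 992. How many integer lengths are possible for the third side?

Triangle inequality: 212 < x < 516. Perimeter ≥ 992 gives x ≥ 992 − 152 − 364 = 476.
So 476 ≤ x < 516; integers 476 through 515: 40 values.

40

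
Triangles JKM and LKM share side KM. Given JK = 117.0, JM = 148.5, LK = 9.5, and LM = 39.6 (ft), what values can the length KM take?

31.5 < KM < 49.1

From triangle JKM: |117.0 − 148.5| < KM < 117.0 + 148.5, i.e. 31.5 < KM < 265.5.
From triangle LKM: 30.1 < KM < 49.1.
Both must hold, so KM lies in the intersection.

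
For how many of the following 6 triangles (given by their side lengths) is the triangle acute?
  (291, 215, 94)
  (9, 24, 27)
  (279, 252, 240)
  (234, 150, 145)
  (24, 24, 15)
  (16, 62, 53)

2

(291,215,94): 94²+215² = 55061 < 84681 = 291² → obtuse
(9,24,27): 9²+24² = 657 < 729 = 27² → obtuse
(279,252,240): 240²+252² = 121104 > 77841 = 279² → acute
(234,150,145): 145²+150² = 43525 < 54756 = 234² → obtuse
(24,24,15): 15²+24² = 801 > 576 = 24² → acute
(16,62,53): 16²+53² = 3065 < 3844 = 62² → obtuse
2 of the 6 are acute.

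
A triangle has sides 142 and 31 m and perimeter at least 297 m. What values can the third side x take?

124 ≤ x < 173 m

Triangle inequality alone gives 111 < x < 173.
The perimeter condition gives x ≥ 297 − 142 − 31 = 124.
Intersecting the two: 124 ≤ x < 173.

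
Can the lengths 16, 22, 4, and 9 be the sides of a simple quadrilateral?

Yes

A quadrilateral exists iff every side is shorter than the sum of the others — equivalently, the longest side is less than the sum of the rest.
Longest side 22 < 29 (sum of the remaining 3), so yes.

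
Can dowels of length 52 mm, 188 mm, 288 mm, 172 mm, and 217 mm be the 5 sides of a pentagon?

A pentagon exists iff every side is shorter than the sum of the others — equivalently, the longest side is less than the sum of the rest.
Longest side 288 < 629 (sum of the remaining 4), so yes.

Yes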